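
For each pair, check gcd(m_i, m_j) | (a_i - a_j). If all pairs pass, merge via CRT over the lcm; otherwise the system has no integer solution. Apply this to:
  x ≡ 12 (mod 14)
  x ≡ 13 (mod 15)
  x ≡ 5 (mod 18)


Moduli 14, 15, 18 are not pairwise coprime, so CRT works modulo lcm(m_i) when all pairwise compatibility conditions hold.
Pairwise compatibility: gcd(m_i, m_j) must divide a_i - a_j for every pair.
Merge one congruence at a time:
  Start: x ≡ 12 (mod 14).
  Combine with x ≡ 13 (mod 15): gcd(14, 15) = 1; 13 - 12 = 1, which IS divisible by 1, so compatible.
    Write x = 12 + 14·t and substitute into x ≡ 13 (mod 15): 14·t ≡ 13 − 12 = 1 (mod 15).
    The inverse of 14 mod 15 is 14 (since 14·14 = 196 = 13·15 + 1), so t ≡ 14·1 = 14 ≡ 14 (mod 15).
    Then x = 12 + 14·14 = 208, valid modulo lcm(14, 15) = 210: x ≡ 208 (mod 210).
  Combine with x ≡ 5 (mod 18): gcd(210, 18) = 6, and 5 - 208 = -203 is NOT divisible by 6.
    ⇒ system is inconsistent (no integer solution).

No solution (the system is inconsistent).


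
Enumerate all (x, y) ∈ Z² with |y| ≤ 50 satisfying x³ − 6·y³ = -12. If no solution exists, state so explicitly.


The equation is x³ - 6y³ = -12. For fixed y, x³ = 6·y³ − 12, so a solution requires the RHS to be a perfect cube.
Strategy: iterate y from -50 to 50, compute RHS = 6·y³ − 12, and check whether it is a (positive or negative) perfect cube.
Check small values of y:
  y = 0: RHS = -12 is not a perfect cube.
  y = 1: RHS = -6 is not a perfect cube.
  y = -1: RHS = -18 is not a perfect cube.
  y = 2: RHS = 36 is not a perfect cube.
  y = -2: RHS = -60 is not a perfect cube.
  y = 3: RHS = 150 is not a perfect cube.
  y = -3: RHS = -174 is not a perfect cube.
Continuing the search up to |y| = 50 finds no solutions either.
No (x, y) in the scanned range satisfies the equation.

No integer solutions with |y| ≤ 50.


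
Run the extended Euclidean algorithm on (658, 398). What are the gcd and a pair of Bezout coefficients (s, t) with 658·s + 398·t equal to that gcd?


Euclidean algorithm on (658, 398) — divide until remainder is 0:
  658 = 1 · 398 + 260
  398 = 1 · 260 + 138
  260 = 1 · 138 + 122
  138 = 1 · 122 + 16
  122 = 7 · 16 + 10
  16 = 1 · 10 + 6
  10 = 1 · 6 + 4
  6 = 1 · 4 + 2
  4 = 2 · 2 + 0
gcd(658, 398) = 2.
Track Bezout coefficients alongside the remainders: start with r₀ = 658 = a·1 + b·0 (s = 1, t = 0) and r₁ = 398 = a·0 + b·1 (s = 0, t = 1); each new remainder r_{k+1} = r_{k-1} − q_k·r_k inherits s_{k+1} = s_{k-1} − q_k·s_k, t_{k+1} = t_{k-1} − q_k·t_k, so r_k = a·s_k + b·t_k at every step:
  q = 1: r = 260, s = 1 − 1·0 = 1, t = 0 − 1·1 = -1  (check: 658·1 + 398·(-1) = 260)
  q = 1: r = 138, s = 0 − 1·1 = -1, t = 1 − 1·(-1) = 2  (check: 658·(-1) + 398·2 = 138)
  q = 1: r = 122, s = 1 − 1·(-1) = 2, t = -1 − 1·2 = -3  (check: 658·2 + 398·(-3) = 122)
  q = 1: r = 16, s = -1 − 1·2 = -3, t = 2 − 1·(-3) = 5  (check: 658·(-3) + 398·5 = 16)
  q = 7: r = 10, s = 2 − 7·(-3) = 23, t = -3 − 7·5 = -38  (check: 658·23 + 398·(-38) = 10)
  q = 1: r = 6, s = -3 − 1·23 = -26, t = 5 − 1·(-38) = 43  (check: 658·(-26) + 398·43 = 6)
  q = 1: r = 4, s = 23 − 1·(-26) = 49, t = -38 − 1·43 = -81  (check: 658·49 + 398·(-81) = 4)
  q = 1: r = 2, s = -26 − 1·49 = -75, t = 43 − 1·(-81) = 124  (check: 658·(-75) + 398·124 = 2)
The row with r = 2 (the gcd) gives the Bezout coefficients s = -75, t = 124.
Result: 658 · (-75) + 398 · (124) = 2.

gcd(658, 398) = 2; s = -75, t = 124 (check: 658·(-75) + 398·124 = 2).


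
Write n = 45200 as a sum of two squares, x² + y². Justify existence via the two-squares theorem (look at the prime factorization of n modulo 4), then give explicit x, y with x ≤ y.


Step 1: Factor n = 45200 = 2^4 · 5^2 · 113.
Step 2: Check the mod-4 condition on each prime factor: 2 = 2 (special); 5 ≡ 1 (mod 4), exponent 2; 113 ≡ 1 (mod 4), exponent 1.
All primes ≡ 3 (mod 4) appear to even exponent (or don't appear), so by the two-squares theorem n IS expressible as a sum of two squares.
Step 3: Build a representation. Group n = k² · m with k = 4 and m = 5 · 5 · 113 = 2825 (a product of primes ≡ 1 (mod 4)); a representation of m scales to one of n via (k·x)² + (k·y)² = k²(x² + y²). Each prime p ≡ 1 (mod 4) is itself a sum of two squares; find a² by testing p − a² for a perfect square:
  5: 5 − 1² = 4 = 2² ⇒ 5 = 1² + 2².
  113: 113 − 1² = 112, 113 − 2² = 109, 113 − 3² = 104, 113 − 4² = 97, 113 − 5² = 88, 113 − 6² = 77, 113 − 7² = 64 = 8² ⇒ 113 = 7² + 8².
  Combine using the Brahmagupta–Fibonacci identity (a² + b²)(c² + d²) = (ac − bd)² + (ad + bc)² = (ac + bd)² + (ad − bc)²:
  5 · 5 = 25: from (1² + 2²)(1² + 2²), take (1·1 − 2·2, 1·2 + 2·1) = (1 − 4, 2 + 2) = (-3, 4); dropping signs (only squares matter) gives (3, 4); check 3² + 4² = 9 + 16 = 25 ✓.
  25 · 113 = 2825: from (3² + 4²)(7² + 8²), take (3·7 − 4·8, 3·8 + 4·7) = (21 − 32, 24 + 28) = (-11, 52); dropping signs (only squares matter) gives (11, 52); check 11² + 52² = 121 + 2704 = 2825 ✓.
  Scale by k = 4: (4·11, 4·52) = (44, 208).
Step 4: Order so x ≤ y and verify: 44² + 208² = 1936 + 43264 = 45200 = n. ✓

n = 45200 = 44² + 208² (one valid representation with x ≤ y).


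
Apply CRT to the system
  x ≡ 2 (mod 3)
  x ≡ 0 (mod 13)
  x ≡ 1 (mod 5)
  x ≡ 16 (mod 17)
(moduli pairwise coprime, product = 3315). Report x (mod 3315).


Product of moduli M = 3 · 13 · 5 · 17 = 3315.
Merge one congruence at a time:
  Start: x ≡ 2 (mod 3).
  Combine with x ≡ 0 (mod 13); new modulus lcm = 39.
    Write x = 2 + 3·t and substitute into x ≡ 0 (mod 13): 3·t ≡ 0 − 2 = -2 (mod 13).
    Reduce coefficients mod 13: 3·t ≡ 11 (mod 13).
    The inverse of 3 mod 13 is 9 (since 3·9 = 27 = 2·13 + 1), so t ≡ 9·11 = 99 ≡ 8 (mod 13).
    Then x = 2 + 3·8 = 26, valid modulo lcm(3, 13) = 39: x ≡ 26 (mod 39).
  Combine with x ≡ 1 (mod 5); new modulus lcm = 195.
    Write x = 26 + 39·t and substitute into x ≡ 1 (mod 5): 39·t ≡ 1 − 26 = -25 (mod 5).
    Reduce coefficients mod 5: 4·t ≡ 0 (mod 5).
    The inverse of 4 mod 5 is 4 (since 4·4 = 16 = 3·5 + 1), so t ≡ 4·0 = 0 ≡ 0 (mod 5).
    Then x = 26 + 39·0 = 26, valid modulo lcm(39, 5) = 195: x ≡ 26 (mod 195).
  Combine with x ≡ 16 (mod 17); new modulus lcm = 3315.
    Write x = 26 + 195·t and substitute into x ≡ 16 (mod 17): 195·t ≡ 16 − 26 = -10 (mod 17).
    Reduce coefficients mod 17: 8·t ≡ 7 (mod 17).
    The inverse of 8 mod 17 is 15 (since 8·15 = 120 = 7·17 + 1), so t ≡ 15·7 = 105 ≡ 3 (mod 17).
    Then x = 26 + 195·3 = 611, valid modulo lcm(195, 17) = 3315: x ≡ 611 (mod 3315).
Verify against each original: 611 mod 3 = 2, 611 mod 13 = 0, 611 mod 5 = 1, 611 mod 17 = 16.

x ≡ 611 (mod 3315).


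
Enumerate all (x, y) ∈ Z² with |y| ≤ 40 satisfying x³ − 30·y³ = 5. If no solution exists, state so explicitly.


The equation is x³ - 30y³ = 5. For fixed y, x³ = 30·y³ + 5, so a solution requires the RHS to be a perfect cube.
Strategy: iterate y from -40 to 40, compute RHS = 30·y³ + 5, and check whether it is a (positive or negative) perfect cube.
Check small values of y:
  y = 0: RHS = 5 is not a perfect cube.
  y = 1: RHS = 35 is not a perfect cube.
  y = -1: RHS = -25 is not a perfect cube.
  y = 2: RHS = 245 is not a perfect cube.
  y = -2: RHS = -235 is not a perfect cube.
  y = 3: RHS = 815 is not a perfect cube.
  y = -3: RHS = -805 is not a perfect cube.
Continuing the search up to |y| = 40 finds no solutions either.
No (x, y) in the scanned range satisfies the equation.

No integer solutions with |y| ≤ 40.


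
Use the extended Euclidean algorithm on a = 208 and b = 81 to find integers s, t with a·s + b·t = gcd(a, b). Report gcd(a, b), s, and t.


Euclidean algorithm on (208, 81) — divide until remainder is 0:
  208 = 2 · 81 + 46
  81 = 1 · 46 + 35
  46 = 1 · 35 + 11
  35 = 3 · 11 + 2
  11 = 5 · 2 + 1
  2 = 2 · 1 + 0
gcd(208, 81) = 1.
Track Bezout coefficients alongside the remainders: start with r₀ = 208 = a·1 + b·0 (s = 1, t = 0) and r₁ = 81 = a·0 + b·1 (s = 0, t = 1); each new remainder r_{k+1} = r_{k-1} − q_k·r_k inherits s_{k+1} = s_{k-1} − q_k·s_k, t_{k+1} = t_{k-1} − q_k·t_k, so r_k = a·s_k + b·t_k at every step:
  q = 2: r = 46, s = 1 − 2·0 = 1, t = 0 − 2·1 = -2  (check: 208·1 + 81·(-2) = 46)
  q = 1: r = 35, s = 0 − 1·1 = -1, t = 1 − 1·(-2) = 3  (check: 208·(-1) + 81·3 = 35)
  q = 1: r = 11, s = 1 − 1·(-1) = 2, t = -2 − 1·3 = -5  (check: 208·2 + 81·(-5) = 11)
  q = 3: r = 2, s = -1 − 3·2 = -7, t = 3 − 3·(-5) = 18  (check: 208·(-7) + 81·18 = 2)
  q = 5: r = 1, s = 2 − 5·(-7) = 37, t = -5 − 5·18 = -95  (check: 208·37 + 81·(-95) = 1)
The row with r = 1 (the gcd) gives the Bezout coefficients s = 37, t = -95.
Result: 208 · (37) + 81 · (-95) = 1.

gcd(208, 81) = 1; s = 37, t = -95 (check: 208·37 + 81·(-95) = 1).


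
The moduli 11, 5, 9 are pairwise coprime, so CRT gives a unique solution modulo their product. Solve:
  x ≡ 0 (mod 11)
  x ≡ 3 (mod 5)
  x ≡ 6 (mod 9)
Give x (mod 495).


Moduli 11, 5, 9 are pairwise coprime; by CRT there is a unique solution modulo M = 11 · 5 · 9 = 495.
Solve pairwise, accumulating the modulus:
  Start with x ≡ 0 (mod 11).
  Combine with x ≡ 3 (mod 5): since gcd(11, 5) = 1, we get a unique residue mod 55.
    Write x = 0 + 11·t and substitute into x ≡ 3 (mod 5): 11·t ≡ 3 − 0 = 3 (mod 5).
    Reduce coefficients mod 5: 1·t ≡ 3 (mod 5).
    So t ≡ 3 (mod 5).
    Then x = 0 + 11·3 = 33, valid modulo lcm(11, 5) = 55: x ≡ 33 (mod 55).
  Combine with x ≡ 6 (mod 9): since gcd(55, 9) = 1, we get a unique residue mod 495.
    Write x = 33 + 55·t and substitute into x ≡ 6 (mod 9): 55·t ≡ 6 − 33 = -27 (mod 9).
    Reduce coefficients mod 9: 1·t ≡ 0 (mod 9).
    So t ≡ 0 (mod 9).
    Then x = 33 + 55·0 = 33, valid modulo lcm(55, 9) = 495: x ≡ 33 (mod 495).
Verify: 33 mod 11 = 0 ✓, 33 mod 5 = 3 ✓, 33 mod 9 = 6 ✓.

x ≡ 33 (mod 495).


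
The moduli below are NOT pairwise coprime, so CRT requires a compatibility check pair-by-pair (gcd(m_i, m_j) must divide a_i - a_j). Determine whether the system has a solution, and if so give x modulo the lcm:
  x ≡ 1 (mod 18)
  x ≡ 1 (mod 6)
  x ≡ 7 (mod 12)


Moduli 18, 6, 12 are not pairwise coprime, so CRT works modulo lcm(m_i) when all pairwise compatibility conditions hold.
Pairwise compatibility: gcd(m_i, m_j) must divide a_i - a_j for every pair.
Merge one congruence at a time:
  Start: x ≡ 1 (mod 18).
  Combine with x ≡ 1 (mod 6): gcd(18, 6) = 6; 1 - 1 = 0, which IS divisible by 6, so compatible.
    Write x = 1 + 18·t and substitute into x ≡ 1 (mod 6): 18·t ≡ 1 − 1 = 0 (mod 6).
    Divide the congruence (and modulus) by g = 6: 3·t ≡ 0 (mod 1).
    Modulo 1 every t works; take t = 0.
    Then x = 1 + 18·0 = 1, valid modulo lcm(18, 6) = 18: x ≡ 1 (mod 18).
  Combine with x ≡ 7 (mod 12): gcd(18, 12) = 6; 7 - 1 = 6, which IS divisible by 6, so compatible.
    Write x = 1 + 18·t and substitute into x ≡ 7 (mod 12): 18·t ≡ 7 − 1 = 6 (mod 12).
    Divide the congruence (and modulus) by g = 6: 3·t ≡ 1 (mod 2).
    Reduce coefficients mod 2: 1·t ≡ 1 (mod 2).
    So t ≡ 1 (mod 2).
    Then x = 1 + 18·1 = 19, valid modulo lcm(18, 12) = 36: x ≡ 19 (mod 36).
Verify: 19 mod 18 = 1, 19 mod 6 = 1, 19 mod 12 = 7.

x ≡ 19 (mod 36).


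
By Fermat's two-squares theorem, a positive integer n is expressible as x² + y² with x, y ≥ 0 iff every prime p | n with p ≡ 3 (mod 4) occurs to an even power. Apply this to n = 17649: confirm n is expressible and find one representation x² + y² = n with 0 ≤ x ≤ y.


Step 1: Factor n = 17649 = 3^2 · 37 · 53.
Step 2: Check the mod-4 condition on each prime factor: 3 ≡ 3 (mod 4), exponent 2 (must be even); 37 ≡ 1 (mod 4), exponent 1; 53 ≡ 1 (mod 4), exponent 1.
All primes ≡ 3 (mod 4) appear to even exponent (or don't appear), so by the two-squares theorem n IS expressible as a sum of two squares.
Step 3: Build a representation. Group n = k² · m with k = 3 and m = 37 · 53 = 1961 (a product of primes ≡ 1 (mod 4)); a representation of m scales to one of n via (k·x)² + (k·y)² = k²(x² + y²). Each prime p ≡ 1 (mod 4) is itself a sum of two squares; find a² by testing p − a² for a perfect square:
  37: 37 − 1² = 36 = 6² ⇒ 37 = 1² + 6².
  53: 53 − 1² = 52, 53 − 2² = 49 = 7² ⇒ 53 = 2² + 7².
  Combine using the Brahmagupta–Fibonacci identity (a² + b²)(c² + d²) = (ac − bd)² + (ad + bc)² = (ac + bd)² + (ad − bc)²:
  37 · 53 = 1961: from (1² + 6²)(2² + 7²), take (1·2 − 6·7, 1·7 + 6·2) = (2 − 42, 7 + 12) = (-40, 19); dropping signs (only squares matter) gives (40, 19); check 40² + 19² = 1600 + 361 = 1961 ✓.
  Scale by k = 3: (3·40, 3·19) = (120, 57).
Step 4: Order so x ≤ y and verify: 57² + 120² = 3249 + 14400 = 17649 = n. ✓

n = 17649 = 57² + 120² (one valid representation with x ≤ y).


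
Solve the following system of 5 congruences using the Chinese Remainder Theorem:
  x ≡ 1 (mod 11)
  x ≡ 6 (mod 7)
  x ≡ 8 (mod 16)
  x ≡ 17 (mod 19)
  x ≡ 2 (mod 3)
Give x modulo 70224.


Product of moduli M = 11 · 7 · 16 · 19 · 3 = 70224.
Merge one congruence at a time:
  Start: x ≡ 1 (mod 11).
  Combine with x ≡ 6 (mod 7); new modulus lcm = 77.
    Write x = 1 + 11·t and substitute into x ≡ 6 (mod 7): 11·t ≡ 6 − 1 = 5 (mod 7).
    Reduce coefficients mod 7: 4·t ≡ 5 (mod 7).
    The inverse of 4 mod 7 is 2 (since 4·2 = 8 = 1·7 + 1), so t ≡ 2·5 = 10 ≡ 3 (mod 7).
    Then x = 1 + 11·3 = 34, valid modulo lcm(11, 7) = 77: x ≡ 34 (mod 77).
  Combine with x ≡ 8 (mod 16); new modulus lcm = 1232.
    Write x = 34 + 77·t and substitute into x ≡ 8 (mod 16): 77·t ≡ 8 − 34 = -26 (mod 16).
    Reduce coefficients mod 16: 13·t ≡ 6 (mod 16).
    The inverse of 13 mod 16 is 5 (since 13·5 = 65 = 4·16 + 1), so t ≡ 5·6 = 30 ≡ 14 (mod 16).
    Then x = 34 + 77·14 = 1112, valid modulo lcm(77, 16) = 1232: x ≡ 1112 (mod 1232).
  Combine with x ≡ 17 (mod 19); new modulus lcm = 23408.
    Write x = 1112 + 1232·t and substitute into x ≡ 17 (mod 19): 1232·t ≡ 17 − 1112 = -1095 (mod 19).
    Reduce coefficients mod 19: 16·t ≡ 7 (mod 19).
    The inverse of 16 mod 19 is 6 (since 16·6 = 96 = 5·19 + 1), so t ≡ 6·7 = 42 ≡ 4 (mod 19).
    Then x = 1112 + 1232·4 = 6040, valid modulo lcm(1232, 19) = 23408: x ≡ 6040 (mod 23408).
  Combine with x ≡ 2 (mod 3); new modulus lcm = 70224.
    Write x = 6040 + 23408·t and substitute into x ≡ 2 (mod 3): 23408·t ≡ 2 − 6040 = -6038 (mod 3).
    Reduce coefficients mod 3: 2·t ≡ 1 (mod 3).
    The inverse of 2 mod 3 is 2 (since 2·2 = 4 = 1·3 + 1), so t ≡ 2·1 = 2 ≡ 2 (mod 3).
    Then x = 6040 + 23408·2 = 52856, valid modulo lcm(23408, 3) = 70224: x ≡ 52856 (mod 70224).
Verify against each original: 52856 mod 11 = 1, 52856 mod 7 = 6, 52856 mod 16 = 8, 52856 mod 19 = 17, 52856 mod 3 = 2.

x ≡ 52856 (mod 70224).


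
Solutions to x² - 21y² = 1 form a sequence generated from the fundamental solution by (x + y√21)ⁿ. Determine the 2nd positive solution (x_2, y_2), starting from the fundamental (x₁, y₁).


Step 1: Find the fundamental solution (x₁, y₁) of x² - 21y² = 1.
  Expand √21 as a continued fraction. a₀ = ⌊√21⌋ = 4; iterate m_{k+1} = d_k·a_k − m_k, d_{k+1} = (21 − m_{k+1}²)/d_k, a_{k+1} = ⌊(a₀ + m_{k+1})/d_{k+1}⌋ (starting m₀ = 0, d₀ = 1), with convergents p_k = a_k·p_{k-1} + p_{k-2}, q_k = a_k·q_{k-1} + q_{k-2} (p₋₁ = 1, q₋₁ = 0):
  k = 0: a₀ = 4; p₀/q₀ = 4/1; p₀² − 21·q₀² = 16 − 21 = -5.
  k = 1: m = 4, d = 5, a = ⌊(4 + 4)/5⌋ = 1; p/q = (1·4 + 1)/(1·1 + 0) = 5/1; p² − 21·q² = 25 − 21 = 4.
  k = 2: m = 1, d = 4, a = ⌊(4 + 1)/4⌋ = 1; p/q = (1·5 + 4)/(1·1 + 1) = 9/2; p² − 21·q² = 81 − 84 = -3.
  k = 3: m = 3, d = 3, a = ⌊(4 + 3)/3⌋ = 2; p/q = (2·9 + 5)/(2·2 + 1) = 23/5; p² − 21·q² = 529 − 525 = 4.
  k = 4: m = 3, d = 4, a = ⌊(4 + 3)/4⌋ = 1; p/q = (1·23 + 9)/(1·5 + 2) = 32/7; p² − 21·q² = 1024 − 1029 = -5.
  k = 5: m = 1, d = 5, a = ⌊(4 + 1)/5⌋ = 1; p/q = (1·32 + 23)/(1·7 + 5) = 55/12; p² − 21·q² = 3025 − 3024 = 1.
  The first convergent with p² − 21·q² = 1 gives the fundamental solution (x₁, y₁) = (55, 12).
Step 2: Apply the recurrence (x_{n+1}, y_{n+1}) = (x₁x_n + 21y₁y_n, x₁y_n + y₁x_n) repeatedly.
  From (x_1, y_1) = (55, 12): x_2 = 55·55 + 21·12·12 = 6049; y_2 = 55·12 + 12·55 = 1320.
Step 3: Verify x_2² - 21·y_2² = 36590401 - 36590400 = 1 (should be 1). ✓

(x_1, y_1) = (55, 12); (x_2, y_2) = (6049, 1320).


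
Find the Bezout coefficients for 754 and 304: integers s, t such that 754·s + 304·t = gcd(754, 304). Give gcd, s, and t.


Euclidean algorithm on (754, 304) — divide until remainder is 0:
  754 = 2 · 304 + 146
  304 = 2 · 146 + 12
  146 = 12 · 12 + 2
  12 = 6 · 2 + 0
gcd(754, 304) = 2.
Track Bezout coefficients alongside the remainders: start with r₀ = 754 = a·1 + b·0 (s = 1, t = 0) and r₁ = 304 = a·0 + b·1 (s = 0, t = 1); each new remainder r_{k+1} = r_{k-1} − q_k·r_k inherits s_{k+1} = s_{k-1} − q_k·s_k, t_{k+1} = t_{k-1} − q_k·t_k, so r_k = a·s_k + b·t_k at every step:
  q = 2: r = 146, s = 1 − 2·0 = 1, t = 0 − 2·1 = -2  (check: 754·1 + 304·(-2) = 146)
  q = 2: r = 12, s = 0 − 2·1 = -2, t = 1 − 2·(-2) = 5  (check: 754·(-2) + 304·5 = 12)
  q = 12: r = 2, s = 1 − 12·(-2) = 25, t = -2 − 12·5 = -62  (check: 754·25 + 304·(-62) = 2)
The row with r = 2 (the gcd) gives the Bezout coefficients s = 25, t = -62.
Result: 754 · (25) + 304 · (-62) = 2.

gcd(754, 304) = 2; s = 25, t = -62 (check: 754·25 + 304·(-62) = 2).


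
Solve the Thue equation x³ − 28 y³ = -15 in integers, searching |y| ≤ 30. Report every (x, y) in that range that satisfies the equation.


The equation is x³ - 28y³ = -15. For fixed y, x³ = 28·y³ − 15, so a solution requires the RHS to be a perfect cube.
Strategy: iterate y from -30 to 30, compute RHS = 28·y³ − 15, and check whether it is a (positive or negative) perfect cube.
Check small values of y:
  y = 0: RHS = -15 is not a perfect cube.
  y = 1: RHS = 13 is not a perfect cube.
  y = -1: RHS = -43 is not a perfect cube.
  y = 2: RHS = 209 is not a perfect cube.
  y = -2: RHS = -239 is not a perfect cube.
  y = 3: RHS = 741 is not a perfect cube.
  y = -3: RHS = -771 is not a perfect cube.
Continuing the search up to |y| = 30 finds no solutions either.
No (x, y) in the scanned range satisfies the equation.

No integer solutions with |y| ≤ 30.


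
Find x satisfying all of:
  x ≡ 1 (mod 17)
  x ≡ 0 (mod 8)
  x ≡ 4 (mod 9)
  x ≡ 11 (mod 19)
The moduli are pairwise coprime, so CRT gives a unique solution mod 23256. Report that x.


Product of moduli M = 17 · 8 · 9 · 19 = 23256.
Merge one congruence at a time:
  Start: x ≡ 1 (mod 17).
  Combine with x ≡ 0 (mod 8); new modulus lcm = 136.
    Write x = 1 + 17·t and substitute into x ≡ 0 (mod 8): 17·t ≡ 0 − 1 = -1 (mod 8).
    Reduce coefficients mod 8: 1·t ≡ 7 (mod 8).
    So t ≡ 7 (mod 8).
    Then x = 1 + 17·7 = 120, valid modulo lcm(17, 8) = 136: x ≡ 120 (mod 136).
  Combine with x ≡ 4 (mod 9); new modulus lcm = 1224.
    Write x = 120 + 136·t and substitute into x ≡ 4 (mod 9): 136·t ≡ 4 − 120 = -116 (mod 9).
    Reduce coefficients mod 9: 1·t ≡ 1 (mod 9).
    So t ≡ 1 (mod 9).
    Then x = 120 + 136·1 = 256, valid modulo lcm(136, 9) = 1224: x ≡ 256 (mod 1224).
  Combine with x ≡ 11 (mod 19); new modulus lcm = 23256.
    Write x = 256 + 1224·t and substitute into x ≡ 11 (mod 19): 1224·t ≡ 11 − 256 = -245 (mod 19).
    Reduce coefficients mod 19: 8·t ≡ 2 (mod 19).
    The inverse of 8 mod 19 is 12 (since 8·12 = 96 = 5·19 + 1), so t ≡ 12·2 = 24 ≡ 5 (mod 19).
    Then x = 256 + 1224·5 = 6376, valid modulo lcm(1224, 19) = 23256: x ≡ 6376 (mod 23256).
Verify against each original: 6376 mod 17 = 1, 6376 mod 8 = 0, 6376 mod 9 = 4, 6376 mod 19 = 11.

x ≡ 6376 (mod 23256).


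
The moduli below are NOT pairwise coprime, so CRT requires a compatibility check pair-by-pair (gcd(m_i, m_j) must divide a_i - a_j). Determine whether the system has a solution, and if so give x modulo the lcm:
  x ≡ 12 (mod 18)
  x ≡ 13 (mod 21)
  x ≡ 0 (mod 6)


Moduli 18, 21, 6 are not pairwise coprime, so CRT works modulo lcm(m_i) when all pairwise compatibility conditions hold.
Pairwise compatibility: gcd(m_i, m_j) must divide a_i - a_j for every pair.
Merge one congruence at a time:
  Start: x ≡ 12 (mod 18).
  Combine with x ≡ 13 (mod 21): gcd(18, 21) = 3, and 13 - 12 = 1 is NOT divisible by 3.
    ⇒ system is inconsistent (no integer solution).

No solution (the system is inconsistent).


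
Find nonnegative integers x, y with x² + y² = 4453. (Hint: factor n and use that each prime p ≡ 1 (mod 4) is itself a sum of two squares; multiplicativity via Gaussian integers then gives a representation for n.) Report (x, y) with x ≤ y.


Step 1: Factor n = 4453 = 61 · 73.
Step 2: Check the mod-4 condition on each prime factor: 61 ≡ 1 (mod 4), exponent 1; 73 ≡ 1 (mod 4), exponent 1.
All primes ≡ 3 (mod 4) appear to even exponent (or don't appear), so by the two-squares theorem n IS expressible as a sum of two squares.
Step 3: Build a representation. Here n = 61 · 73 is a product of primes ≡ 1 (mod 4). Each prime p ≡ 1 (mod 4) is itself a sum of two squares; find a² by testing p − a² for a perfect square:
  61: 61 − 1² = 60, 61 − 2² = 57, 61 − 3² = 52, 61 − 4² = 45, 61 − 5² = 36 = 6² ⇒ 61 = 5² + 6².
  73: 73 − 1² = 72, 73 − 2² = 69, 73 − 3² = 64 = 8² ⇒ 73 = 3² + 8².
  Combine using the Brahmagupta–Fibonacci identity (a² + b²)(c² + d²) = (ac − bd)² + (ad + bc)² = (ac + bd)² + (ad − bc)²:
  61 · 73 = 4453: from (5² + 6²)(3² + 8²), take (5·3 − 6·8, 5·8 + 6·3) = (15 − 48, 40 + 18) = (-33, 58); dropping signs (only squares matter) gives (33, 58); check 33² + 58² = 1089 + 3364 = 4453 ✓.
Step 4: Order so x ≤ y and verify: 33² + 58² = 1089 + 3364 = 4453 = n. ✓

n = 4453 = 33² + 58² (one valid representation with x ≤ y).


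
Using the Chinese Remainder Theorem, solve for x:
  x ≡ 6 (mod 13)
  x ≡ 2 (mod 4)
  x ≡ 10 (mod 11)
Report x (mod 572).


Moduli 13, 4, 11 are pairwise coprime; by CRT there is a unique solution modulo M = 13 · 4 · 11 = 572.
Solve pairwise, accumulating the modulus:
  Start with x ≡ 6 (mod 13).
  Combine with x ≡ 2 (mod 4): since gcd(13, 4) = 1, we get a unique residue mod 52.
    Write x = 6 + 13·t and substitute into x ≡ 2 (mod 4): 13·t ≡ 2 − 6 = -4 (mod 4).
    Reduce coefficients mod 4: 1·t ≡ 0 (mod 4).
    So t ≡ 0 (mod 4).
    Then x = 6 + 13·0 = 6, valid modulo lcm(13, 4) = 52: x ≡ 6 (mod 52).
  Combine with x ≡ 10 (mod 11): since gcd(52, 11) = 1, we get a unique residue mod 572.
    Write x = 6 + 52·t and substitute into x ≡ 10 (mod 11): 52·t ≡ 10 − 6 = 4 (mod 11).
    Reduce coefficients mod 11: 8·t ≡ 4 (mod 11).
    The inverse of 8 mod 11 is 7 (since 8·7 = 56 = 5·11 + 1), so t ≡ 7·4 = 28 ≡ 6 (mod 11).
    Then x = 6 + 52·6 = 318, valid modulo lcm(52, 11) = 572: x ≡ 318 (mod 572).
Verify: 318 mod 13 = 6 ✓, 318 mod 4 = 2 ✓, 318 mod 11 = 10 ✓.

x ≡ 318 (mod 572).


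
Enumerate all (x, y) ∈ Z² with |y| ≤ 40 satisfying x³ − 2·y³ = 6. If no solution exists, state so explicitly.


The equation is x³ - 2y³ = 6. For fixed y, x³ = 2·y³ + 6, so a solution requires the RHS to be a perfect cube.
Strategy: iterate y from -40 to 40, compute RHS = 2·y³ + 6, and check whether it is a (positive or negative) perfect cube.
Check small values of y:
  y = 0: RHS = 6 is not a perfect cube.
  y = 1: RHS = 8 = (2)³ ⇒ x = 2 works.
  y = -1: RHS = 4 is not a perfect cube.
  y = 2: RHS = 22 is not a perfect cube.
  y = -2: RHS = -10 is not a perfect cube.
  y = 3: RHS = 60 is not a perfect cube.
  y = -3: RHS = -48 is not a perfect cube.
Continuing the search up to |y| = 40 finds no further solutions beyond those listed.
Collected solutions: (2, 1).

Solutions (with |y| ≤ 40): (2, 1).


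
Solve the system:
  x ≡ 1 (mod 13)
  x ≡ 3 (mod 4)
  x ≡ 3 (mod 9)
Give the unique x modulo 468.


Moduli 13, 4, 9 are pairwise coprime; by CRT there is a unique solution modulo M = 13 · 4 · 9 = 468.
Solve pairwise, accumulating the modulus:
  Start with x ≡ 1 (mod 13).
  Combine with x ≡ 3 (mod 4): since gcd(13, 4) = 1, we get a unique residue mod 52.
    Write x = 1 + 13·t and substitute into x ≡ 3 (mod 4): 13·t ≡ 3 − 1 = 2 (mod 4).
    Reduce coefficients mod 4: 1·t ≡ 2 (mod 4).
    So t ≡ 2 (mod 4).
    Then x = 1 + 13·2 = 27, valid modulo lcm(13, 4) = 52: x ≡ 27 (mod 52).
  Combine with x ≡ 3 (mod 9): since gcd(52, 9) = 1, we get a unique residue mod 468.
    Write x = 27 + 52·t and substitute into x ≡ 3 (mod 9): 52·t ≡ 3 − 27 = -24 (mod 9).
    Reduce coefficients mod 9: 7·t ≡ 3 (mod 9).
    The inverse of 7 mod 9 is 4 (since 7·4 = 28 = 3·9 + 1), so t ≡ 4·3 = 12 ≡ 3 (mod 9).
    Then x = 27 + 52·3 = 183, valid modulo lcm(52, 9) = 468: x ≡ 183 (mod 468).
Verify: 183 mod 13 = 1 ✓, 183 mod 4 = 3 ✓, 183 mod 9 = 3 ✓.

x ≡ 183 (mod 468).


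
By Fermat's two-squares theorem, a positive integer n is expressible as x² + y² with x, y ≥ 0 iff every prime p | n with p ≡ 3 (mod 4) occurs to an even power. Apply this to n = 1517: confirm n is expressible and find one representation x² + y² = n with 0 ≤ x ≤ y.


Step 1: Factor n = 1517 = 37 · 41.
Step 2: Check the mod-4 condition on each prime factor: 37 ≡ 1 (mod 4), exponent 1; 41 ≡ 1 (mod 4), exponent 1.
All primes ≡ 3 (mod 4) appear to even exponent (or don't appear), so by the two-squares theorem n IS expressible as a sum of two squares.
Step 3: Build a representation. Here n = 37 · 41 is a product of primes ≡ 1 (mod 4). Each prime p ≡ 1 (mod 4) is itself a sum of two squares; find a² by testing p − a² for a perfect square:
  37: 37 − 1² = 36 = 6² ⇒ 37 = 1² + 6².
  41: 41 − 1² = 40, 41 − 2² = 37, 41 − 3² = 32, 41 − 4² = 25 = 5² ⇒ 41 = 4² + 5².
  Combine using the Brahmagupta–Fibonacci identity (a² + b²)(c² + d²) = (ac − bd)² + (ad + bc)² = (ac + bd)² + (ad − bc)²:
  37 · 41 = 1517: from (1² + 6²)(4² + 5²), take (1·4 − 6·5, 1·5 + 6·4) = (4 − 30, 5 + 24) = (-26, 29); dropping signs (only squares matter) gives (26, 29); check 26² + 29² = 676 + 841 = 1517 ✓.
Step 4: Order so x ≤ y and verify: 26² + 29² = 676 + 841 = 1517 = n. ✓

n = 1517 = 26² + 29² (one valid representation with x ≤ y).


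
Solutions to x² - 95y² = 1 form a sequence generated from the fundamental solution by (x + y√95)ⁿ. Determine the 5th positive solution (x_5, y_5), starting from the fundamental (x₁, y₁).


Step 1: Find the fundamental solution (x₁, y₁) of x² - 95y² = 1.
  Expand √95 as a continued fraction. a₀ = ⌊√95⌋ = 9; iterate m_{k+1} = d_k·a_k − m_k, d_{k+1} = (95 − m_{k+1}²)/d_k, a_{k+1} = ⌊(a₀ + m_{k+1})/d_{k+1}⌋ (starting m₀ = 0, d₀ = 1), with convergents p_k = a_k·p_{k-1} + p_{k-2}, q_k = a_k·q_{k-1} + q_{k-2} (p₋₁ = 1, q₋₁ = 0):
  k = 0: a₀ = 9; p₀/q₀ = 9/1; p₀² − 95·q₀² = 81 − 95 = -14.
  k = 1: m = 9, d = 14, a = ⌊(9 + 9)/14⌋ = 1; p/q = (1·9 + 1)/(1·1 + 0) = 10/1; p² − 95·q² = 100 − 95 = 5.
  k = 2: m = 5, d = 5, a = ⌊(9 + 5)/5⌋ = 2; p/q = (2·10 + 9)/(2·1 + 1) = 29/3; p² − 95·q² = 841 − 855 = -14.
  k = 3: m = 5, d = 14, a = ⌊(9 + 5)/14⌋ = 1; p/q = (1·29 + 10)/(1·3 + 1) = 39/4; p² − 95·q² = 1521 − 1520 = 1.
  The first convergent with p² − 95·q² = 1 gives the fundamental solution (x₁, y₁) = (39, 4).
Step 2: Apply the recurrence (x_{n+1}, y_{n+1}) = (x₁x_n + 95y₁y_n, x₁y_n + y₁x_n) repeatedly.
  From (x_1, y_1) = (39, 4): x_2 = 39·39 + 95·4·4 = 3041; y_2 = 39·4 + 4·39 = 312.
  From (x_2, y_2) = (3041, 312): x_3 = 39·3041 + 95·4·312 = 237159; y_3 = 39·312 + 4·3041 = 24332.
  From (x_3, y_3) = (237159, 24332): x_4 = 39·237159 + 95·4·24332 = 18495361; y_4 = 39·24332 + 4·237159 = 1897584.
  From (x_4, y_4) = (18495361, 1897584): x_5 = 39·18495361 + 95·4·1897584 = 1442400999; y_5 = 39·1897584 + 4·18495361 = 147987220.
Step 3: Verify x_5² - 95·y_5² = 2080520641916198001 - 2080520641916198000 = 1 (should be 1). ✓

(x_1, y_1) = (39, 4); (x_5, y_5) = (1442400999, 147987220).


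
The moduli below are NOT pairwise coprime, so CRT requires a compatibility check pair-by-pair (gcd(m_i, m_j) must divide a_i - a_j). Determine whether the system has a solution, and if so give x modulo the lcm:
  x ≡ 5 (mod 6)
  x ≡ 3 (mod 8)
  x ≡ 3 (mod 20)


Moduli 6, 8, 20 are not pairwise coprime, so CRT works modulo lcm(m_i) when all pairwise compatibility conditions hold.
Pairwise compatibility: gcd(m_i, m_j) must divide a_i - a_j for every pair.
Merge one congruence at a time:
  Start: x ≡ 5 (mod 6).
  Combine with x ≡ 3 (mod 8): gcd(6, 8) = 2; 3 - 5 = -2, which IS divisible by 2, so compatible.
    Write x = 5 + 6·t and substitute into x ≡ 3 (mod 8): 6·t ≡ 3 − 5 = -2 (mod 8).
    Divide the congruence (and modulus) by g = 2: 3·t ≡ -1 (mod 4).
    Reduce coefficients mod 4: 3·t ≡ 3 (mod 4).
    The inverse of 3 mod 4 is 3 (since 3·3 = 9 = 2·4 + 1), so t ≡ 3·3 = 9 ≡ 1 (mod 4).
    Then x = 5 + 6·1 = 11, valid modulo lcm(6, 8) = 24: x ≡ 11 (mod 24).
  Combine with x ≡ 3 (mod 20): gcd(24, 20) = 4; 3 - 11 = -8, which IS divisible by 4, so compatible.
    Write x = 11 + 24·t and substitute into x ≡ 3 (mod 20): 24·t ≡ 3 − 11 = -8 (mod 20).
    Divide the congruence (and modulus) by g = 4: 6·t ≡ -2 (mod 5).
    Reduce coefficients mod 5: 1·t ≡ 3 (mod 5).
    So t ≡ 3 (mod 5).
    Then x = 11 + 24·3 = 83, valid modulo lcm(24, 20) = 120: x ≡ 83 (mod 120).
Verify: 83 mod 6 = 5, 83 mod 8 = 3, 83 mod 20 = 3.

x ≡ 83 (mod 120).


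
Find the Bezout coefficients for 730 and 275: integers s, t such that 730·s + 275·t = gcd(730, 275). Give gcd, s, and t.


Euclidean algorithm on (730, 275) — divide until remainder is 0:
  730 = 2 · 275 + 180
  275 = 1 · 180 + 95
  180 = 1 · 95 + 85
  95 = 1 · 85 + 10
  85 = 8 · 10 + 5
  10 = 2 · 5 + 0
gcd(730, 275) = 5.
Track Bezout coefficients alongside the remainders: start with r₀ = 730 = a·1 + b·0 (s = 1, t = 0) and r₁ = 275 = a·0 + b·1 (s = 0, t = 1); each new remainder r_{k+1} = r_{k-1} − q_k·r_k inherits s_{k+1} = s_{k-1} − q_k·s_k, t_{k+1} = t_{k-1} − q_k·t_k, so r_k = a·s_k + b·t_k at every step:
  q = 2: r = 180, s = 1 − 2·0 = 1, t = 0 − 2·1 = -2  (check: 730·1 + 275·(-2) = 180)
  q = 1: r = 95, s = 0 − 1·1 = -1, t = 1 − 1·(-2) = 3  (check: 730·(-1) + 275·3 = 95)
  q = 1: r = 85, s = 1 − 1·(-1) = 2, t = -2 − 1·3 = -5  (check: 730·2 + 275·(-5) = 85)
  q = 1: r = 10, s = -1 − 1·2 = -3, t = 3 − 1·(-5) = 8  (check: 730·(-3) + 275·8 = 10)
  q = 8: r = 5, s = 2 − 8·(-3) = 26, t = -5 − 8·8 = -69  (check: 730·26 + 275·(-69) = 5)
The row with r = 5 (the gcd) gives the Bezout coefficients s = 26, t = -69.
Result: 730 · (26) + 275 · (-69) = 5.

gcd(730, 275) = 5; s = 26, t = -69 (check: 730·26 + 275·(-69) = 5).


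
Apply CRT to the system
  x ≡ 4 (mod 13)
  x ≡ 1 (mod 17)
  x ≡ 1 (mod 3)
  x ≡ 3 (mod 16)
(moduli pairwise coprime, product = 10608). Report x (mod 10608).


Product of moduli M = 13 · 17 · 3 · 16 = 10608.
Merge one congruence at a time:
  Start: x ≡ 4 (mod 13).
  Combine with x ≡ 1 (mod 17); new modulus lcm = 221.
    Write x = 4 + 13·t and substitute into x ≡ 1 (mod 17): 13·t ≡ 1 − 4 = -3 (mod 17).
    Reduce coefficients mod 17: 13·t ≡ 14 (mod 17).
    The inverse of 13 mod 17 is 4 (since 13·4 = 52 = 3·17 + 1), so t ≡ 4·14 = 56 ≡ 5 (mod 17).
    Then x = 4 + 13·5 = 69, valid modulo lcm(13, 17) = 221: x ≡ 69 (mod 221).
  Combine with x ≡ 1 (mod 3); new modulus lcm = 663.
    Write x = 69 + 221·t and substitute into x ≡ 1 (mod 3): 221·t ≡ 1 − 69 = -68 (mod 3).
    Reduce coefficients mod 3: 2·t ≡ 1 (mod 3).
    The inverse of 2 mod 3 is 2 (since 2·2 = 4 = 1·3 + 1), so t ≡ 2·1 = 2 ≡ 2 (mod 3).
    Then x = 69 + 221·2 = 511, valid modulo lcm(221, 3) = 663: x ≡ 511 (mod 663).
  Combine with x ≡ 3 (mod 16); new modulus lcm = 10608.
    Write x = 511 + 663·t and substitute into x ≡ 3 (mod 16): 663·t ≡ 3 − 511 = -508 (mod 16).
    Reduce coefficients mod 16: 7·t ≡ 4 (mod 16).
    The inverse of 7 mod 16 is 7 (since 7·7 = 49 = 3·16 + 1), so t ≡ 7·4 = 28 ≡ 12 (mod 16).
    Then x = 511 + 663·12 = 8467, valid modulo lcm(663, 16) = 10608: x ≡ 8467 (mod 10608).
Verify against each original: 8467 mod 13 = 4, 8467 mod 17 = 1, 8467 mod 3 = 1, 8467 mod 16 = 3.

x ≡ 8467 (mod 10608).


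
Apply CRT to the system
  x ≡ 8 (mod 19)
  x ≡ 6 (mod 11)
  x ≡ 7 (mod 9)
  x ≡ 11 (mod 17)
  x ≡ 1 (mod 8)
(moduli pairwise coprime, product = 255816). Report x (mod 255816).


Product of moduli M = 19 · 11 · 9 · 17 · 8 = 255816.
Merge one congruence at a time:
  Start: x ≡ 8 (mod 19).
  Combine with x ≡ 6 (mod 11); new modulus lcm = 209.
    Write x = 8 + 19·t and substitute into x ≡ 6 (mod 11): 19·t ≡ 6 − 8 = -2 (mod 11).
    Reduce coefficients mod 11: 8·t ≡ 9 (mod 11).
    The inverse of 8 mod 11 is 7 (since 8·7 = 56 = 5·11 + 1), so t ≡ 7·9 = 63 ≡ 8 (mod 11).
    Then x = 8 + 19·8 = 160, valid modulo lcm(19, 11) = 209: x ≡ 160 (mod 209).
  Combine with x ≡ 7 (mod 9); new modulus lcm = 1881.
    Write x = 160 + 209·t and substitute into x ≡ 7 (mod 9): 209·t ≡ 7 − 160 = -153 (mod 9).
    Reduce coefficients mod 9: 2·t ≡ 0 (mod 9).
    The inverse of 2 mod 9 is 5 (since 2·5 = 10 = 1·9 + 1), so t ≡ 5·0 = 0 ≡ 0 (mod 9).
    Then x = 160 + 209·0 = 160, valid modulo lcm(209, 9) = 1881: x ≡ 160 (mod 1881).
  Combine with x ≡ 11 (mod 17); new modulus lcm = 31977.
    Write x = 160 + 1881·t and substitute into x ≡ 11 (mod 17): 1881·t ≡ 11 − 160 = -149 (mod 17).
    Reduce coefficients mod 17: 11·t ≡ 4 (mod 17).
    The inverse of 11 mod 17 is 14 (since 11·14 = 154 = 9·17 + 1), so t ≡ 14·4 = 56 ≡ 5 (mod 17).
    Then x = 160 + 1881·5 = 9565, valid modulo lcm(1881, 17) = 31977: x ≡ 9565 (mod 31977).
  Combine with x ≡ 1 (mod 8); new modulus lcm = 255816.
    Write x = 9565 + 31977·t and substitute into x ≡ 1 (mod 8): 31977·t ≡ 1 − 9565 = -9564 (mod 8).
    Reduce coefficients mod 8: 1·t ≡ 4 (mod 8).
    So t ≡ 4 (mod 8).
    Then x = 9565 + 31977·4 = 137473, valid modulo lcm(31977, 8) = 255816: x ≡ 137473 (mod 255816).
Verify against each original: 137473 mod 19 = 8, 137473 mod 11 = 6, 137473 mod 9 = 7, 137473 mod 17 = 11, 137473 mod 8 = 1.

x ≡ 137473 (mod 255816).


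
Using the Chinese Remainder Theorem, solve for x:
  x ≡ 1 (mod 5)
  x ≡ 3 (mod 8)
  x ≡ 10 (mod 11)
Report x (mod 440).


Moduli 5, 8, 11 are pairwise coprime; by CRT there is a unique solution modulo M = 5 · 8 · 11 = 440.
Solve pairwise, accumulating the modulus:
  Start with x ≡ 1 (mod 5).
  Combine with x ≡ 3 (mod 8): since gcd(5, 8) = 1, we get a unique residue mod 40.
    Write x = 1 + 5·t and substitute into x ≡ 3 (mod 8): 5·t ≡ 3 − 1 = 2 (mod 8).
    The inverse of 5 mod 8 is 5 (since 5·5 = 25 = 3·8 + 1), so t ≡ 5·2 = 10 ≡ 2 (mod 8).
    Then x = 1 + 5·2 = 11, valid modulo lcm(5, 8) = 40: x ≡ 11 (mod 40).
  Combine with x ≡ 10 (mod 11): since gcd(40, 11) = 1, we get a unique residue mod 440.
    Write x = 11 + 40·t and substitute into x ≡ 10 (mod 11): 40·t ≡ 10 − 11 = -1 (mod 11).
    Reduce coefficients mod 11: 7·t ≡ 10 (mod 11).
    The inverse of 7 mod 11 is 8 (since 7·8 = 56 = 5·11 + 1), so t ≡ 8·10 = 80 ≡ 3 (mod 11).
    Then x = 11 + 40·3 = 131, valid modulo lcm(40, 11) = 440: x ≡ 131 (mod 440).
Verify: 131 mod 5 = 1 ✓, 131 mod 8 = 3 ✓, 131 mod 11 = 10 ✓.

x ≡ 131 (mod 440).


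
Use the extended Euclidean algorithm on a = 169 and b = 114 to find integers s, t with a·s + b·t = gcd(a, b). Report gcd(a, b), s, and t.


Euclidean algorithm on (169, 114) — divide until remainder is 0:
  169 = 1 · 114 + 55
  114 = 2 · 55 + 4
  55 = 13 · 4 + 3
  4 = 1 · 3 + 1
  3 = 3 · 1 + 0
gcd(169, 114) = 1.
Track Bezout coefficients alongside the remainders: start with r₀ = 169 = a·1 + b·0 (s = 1, t = 0) and r₁ = 114 = a·0 + b·1 (s = 0, t = 1); each new remainder r_{k+1} = r_{k-1} − q_k·r_k inherits s_{k+1} = s_{k-1} − q_k·s_k, t_{k+1} = t_{k-1} − q_k·t_k, so r_k = a·s_k + b·t_k at every step:
  q = 1: r = 55, s = 1 − 1·0 = 1, t = 0 − 1·1 = -1  (check: 169·1 + 114·(-1) = 55)
  q = 2: r = 4, s = 0 − 2·1 = -2, t = 1 − 2·(-1) = 3  (check: 169·(-2) + 114·3 = 4)
  q = 13: r = 3, s = 1 − 13·(-2) = 27, t = -1 − 13·3 = -40  (check: 169·27 + 114·(-40) = 3)
  q = 1: r = 1, s = -2 − 1·27 = -29, t = 3 − 1·(-40) = 43  (check: 169·(-29) + 114·43 = 1)
The row with r = 1 (the gcd) gives the Bezout coefficients s = -29, t = 43.
Result: 169 · (-29) + 114 · (43) = 1.

gcd(169, 114) = 1; s = -29, t = 43 (check: 169·(-29) + 114·43 = 1).


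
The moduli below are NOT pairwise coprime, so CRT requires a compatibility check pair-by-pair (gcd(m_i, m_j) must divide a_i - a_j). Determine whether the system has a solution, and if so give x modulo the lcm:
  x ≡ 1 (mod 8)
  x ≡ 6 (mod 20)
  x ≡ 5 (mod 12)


Moduli 8, 20, 12 are not pairwise coprime, so CRT works modulo lcm(m_i) when all pairwise compatibility conditions hold.
Pairwise compatibility: gcd(m_i, m_j) must divide a_i - a_j for every pair.
Merge one congruence at a time:
  Start: x ≡ 1 (mod 8).
  Combine with x ≡ 6 (mod 20): gcd(8, 20) = 4, and 6 - 1 = 5 is NOT divisible by 4.
    ⇒ system is inconsistent (no integer solution).

No solution (the system is inconsistent).


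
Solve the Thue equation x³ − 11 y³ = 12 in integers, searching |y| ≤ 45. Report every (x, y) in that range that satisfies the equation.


The equation is x³ - 11y³ = 12. For fixed y, x³ = 11·y³ + 12, so a solution requires the RHS to be a perfect cube.
Strategy: iterate y from -45 to 45, compute RHS = 11·y³ + 12, and check whether it is a (positive or negative) perfect cube.
Check small values of y:
  y = 0: RHS = 12 is not a perfect cube.
  y = 1: RHS = 23 is not a perfect cube.
  y = -1: RHS = 1 = (1)³ ⇒ x = 1 works.
  y = 2: RHS = 100 is not a perfect cube.
  y = -2: RHS = -76 is not a perfect cube.
  y = 3: RHS = 309 is not a perfect cube.
  y = -3: RHS = -285 is not a perfect cube.
Continuing the search up to |y| = 45 finds no further solutions beyond those listed.
Collected solutions: (1, -1).

Solutions (with |y| ≤ 45): (1, -1).


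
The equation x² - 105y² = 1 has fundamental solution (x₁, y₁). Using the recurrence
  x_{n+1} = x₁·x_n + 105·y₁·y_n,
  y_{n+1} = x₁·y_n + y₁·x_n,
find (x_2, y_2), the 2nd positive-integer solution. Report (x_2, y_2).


Step 1: Find the fundamental solution (x₁, y₁) of x² - 105y² = 1.
  Expand √105 as a continued fraction. a₀ = ⌊√105⌋ = 10; iterate m_{k+1} = d_k·a_k − m_k, d_{k+1} = (105 − m_{k+1}²)/d_k, a_{k+1} = ⌊(a₀ + m_{k+1})/d_{k+1}⌋ (starting m₀ = 0, d₀ = 1), with convergents p_k = a_k·p_{k-1} + p_{k-2}, q_k = a_k·q_{k-1} + q_{k-2} (p₋₁ = 1, q₋₁ = 0):
  k = 0: a₀ = 10; p₀/q₀ = 10/1; p₀² − 105·q₀² = 100 − 105 = -5.
  k = 1: m = 10, d = 5, a = ⌊(10 + 10)/5⌋ = 4; p/q = (4·10 + 1)/(4·1 + 0) = 41/4; p² − 105·q² = 1681 − 1680 = 1.
  The first convergent with p² − 105·q² = 1 gives the fundamental solution (x₁, y₁) = (41, 4).
Step 2: Apply the recurrence (x_{n+1}, y_{n+1}) = (x₁x_n + 105y₁y_n, x₁y_n + y₁x_n) repeatedly.
  From (x_1, y_1) = (41, 4): x_2 = 41·41 + 105·4·4 = 3361; y_2 = 41·4 + 4·41 = 328.
Step 3: Verify x_2² - 105·y_2² = 11296321 - 11296320 = 1 (should be 1). ✓

(x_1, y_1) = (41, 4); (x_2, y_2) = (3361, 328).
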